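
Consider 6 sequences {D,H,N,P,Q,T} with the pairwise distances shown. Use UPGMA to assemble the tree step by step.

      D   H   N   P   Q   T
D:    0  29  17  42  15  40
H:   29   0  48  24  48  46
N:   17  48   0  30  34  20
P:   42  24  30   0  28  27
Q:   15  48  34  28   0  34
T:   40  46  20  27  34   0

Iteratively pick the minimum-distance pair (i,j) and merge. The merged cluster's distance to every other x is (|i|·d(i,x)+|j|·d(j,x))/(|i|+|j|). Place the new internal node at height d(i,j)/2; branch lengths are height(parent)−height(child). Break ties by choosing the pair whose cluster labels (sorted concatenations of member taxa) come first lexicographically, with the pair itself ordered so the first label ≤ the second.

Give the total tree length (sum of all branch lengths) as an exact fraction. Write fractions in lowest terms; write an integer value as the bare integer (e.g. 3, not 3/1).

659/8

iteration 1: select D,Q (d=15); attach at lengths (15/2, 15/2); label the merged cluster DQ
  updated: d(DQ,H)=77/2, d(DQ,N)=51/2, d(DQ,P)=35, d(DQ,T)=37
iteration 2: select N,T (d=20); attach at lengths (10, 10); label the merged cluster NT
  updated: d(DQ,NT)=125/4, d(H,NT)=47, d(NT,P)=57/2
iteration 3: select H,P (d=24); attach at lengths (12, 12); label the merged cluster HP
  updated: d(DQ,HP)=147/4, d(HP,NT)=151/4
iteration 4: select DQ,NT (d=125/4); attach at lengths (65/8, 45/8); label the merged cluster DNQT
  updated: d(DNQT,HP)=149/4
iteration 5: select DNQT,HP (d=149/4); attach at lengths (3, 53/8); label the merged cluster DHNPQT
final tree: (((D:15/2,Q:15/2):65/8,(N:10,T:10):45/8):3,(H:12,P:12):53/8)
total length: 659/8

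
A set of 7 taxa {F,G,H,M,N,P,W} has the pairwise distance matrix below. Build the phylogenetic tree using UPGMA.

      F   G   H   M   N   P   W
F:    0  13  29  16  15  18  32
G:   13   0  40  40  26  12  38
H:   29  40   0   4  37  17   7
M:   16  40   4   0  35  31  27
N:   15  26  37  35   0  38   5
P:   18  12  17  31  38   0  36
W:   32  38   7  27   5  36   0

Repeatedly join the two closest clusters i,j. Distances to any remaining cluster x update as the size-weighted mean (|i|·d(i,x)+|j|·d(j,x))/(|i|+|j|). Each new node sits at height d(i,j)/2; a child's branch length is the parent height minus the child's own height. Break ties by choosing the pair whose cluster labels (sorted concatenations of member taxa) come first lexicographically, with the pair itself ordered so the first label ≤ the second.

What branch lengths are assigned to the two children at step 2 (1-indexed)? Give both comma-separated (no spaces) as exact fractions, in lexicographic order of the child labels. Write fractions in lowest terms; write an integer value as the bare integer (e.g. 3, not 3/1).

step 1: merge (H,M) at d=4; branch lengths H→2, M→2; new cluster HM
  updated: d(F,HM)=45/2, d(G,HM)=40, d(HM,N)=36, d(HM,P)=24, d(HM,W)=17
step 2: merge (N,W) at d=5; branch lengths N→5/2, W→5/2; new cluster NW
  updated: d(F,NW)=47/2, d(G,NW)=32, d(HM,NW)=53/2, d(NW,P)=37
step 3: merge (G,P) at d=12; branch lengths G→6, P→6; new cluster GP
  updated: d(F,GP)=31/2, d(GP,HM)=32, d(GP,NW)=69/2
step 4: merge (F,GP) at d=31/2; branch lengths F→31/4, GP→7/4; new cluster FGP
  updated: d(FGP,HM)=173/6, d(FGP,NW)=185/6
step 5: merge (HM,NW) at d=53/2; branch lengths HM→45/4, NW→43/4; new cluster HMNW
  updated: d(FGP,HMNW)=179/6
step 6: merge (FGP,HMNW) at d=179/6; branch lengths FGP→43/6, HMNW→5/3; new cluster FGHMNPW
final tree: ((F:31/4,(G:6,P:6):7/4):43/6,((H:2,M:2):45/4,(N:5/2,W:5/2):43/4):5/3)
total length: 184/3

5/2,5/2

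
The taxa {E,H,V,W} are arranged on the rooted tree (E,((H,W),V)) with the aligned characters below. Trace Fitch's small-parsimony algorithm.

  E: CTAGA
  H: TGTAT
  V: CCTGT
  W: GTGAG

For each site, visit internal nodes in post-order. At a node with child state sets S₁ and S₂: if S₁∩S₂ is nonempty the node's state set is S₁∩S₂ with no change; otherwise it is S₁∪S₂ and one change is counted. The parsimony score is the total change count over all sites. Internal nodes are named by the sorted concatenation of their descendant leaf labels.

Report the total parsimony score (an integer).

HW@0: {T} ∪ {G} = {G,T} (union, +1)
HVW@0: {G,T} ∪ {C} = {C,G,T} (union, +1)
EHVW@0: {C} ∩ {C,G,T} = {C} (intersection, +0)
HW@1: {G} ∪ {T} = {G,T} (union, +1)
HVW@1: {G,T} ∪ {C} = {C,G,T} (union, +1)
EHVW@1: {T} ∩ {C,G,T} = {T} (intersection, +0)
HW@2: {T} ∪ {G} = {G,T} (union, +1)
HVW@2: {G,T} ∩ {T} = {T} (intersection, +0)
EHVW@2: {A} ∪ {T} = {A,T} (union, +1)
HW@3: {A} ∩ {A} = {A} (intersection, +0)
HVW@3: {A} ∪ {G} = {A,G} (union, +1)
EHVW@3: {G} ∩ {A,G} = {G} (intersection, +0)
HW@4: {T} ∪ {G} = {G,T} (union, +1)
HVW@4: {G,T} ∩ {T} = {T} (intersection, +0)
EHVW@4: {A} ∪ {T} = {A,T} (union, +1)
per-site changes: [2, 2, 2, 1, 2]; total = 9

9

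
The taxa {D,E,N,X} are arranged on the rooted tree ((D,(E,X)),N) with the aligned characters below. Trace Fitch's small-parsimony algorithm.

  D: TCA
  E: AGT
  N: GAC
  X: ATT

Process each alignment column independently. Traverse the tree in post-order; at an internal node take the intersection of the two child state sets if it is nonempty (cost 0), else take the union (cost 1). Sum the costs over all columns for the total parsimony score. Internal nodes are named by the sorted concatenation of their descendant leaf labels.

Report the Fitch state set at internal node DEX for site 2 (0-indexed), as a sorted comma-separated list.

A,T

site 0, node EX: E={A} ∩ X={A} → {A} (+0)
site 0, node DEX: D={T} ∪ EX={A} → {A,T} (+1)
site 0, node DENX: DEX={A,T} ∪ N={G} → {A,G,T} (+1)
site 1, node EX: E={G} ∪ X={T} → {G,T} (+1)
site 1, node DEX: D={C} ∪ EX={G,T} → {C,G,T} (+1)
site 1, node DENX: DEX={C,G,T} ∪ N={A} → {A,C,G,T} (+1)
site 2, node EX: E={T} ∩ X={T} → {T} (+0)
site 2, node DEX: D={A} ∪ EX={T} → {A,T} (+1)
site 2, node DENX: DEX={A,T} ∪ N={C} → {A,C,T} (+1)
per-site changes: [2, 3, 2]; total = 7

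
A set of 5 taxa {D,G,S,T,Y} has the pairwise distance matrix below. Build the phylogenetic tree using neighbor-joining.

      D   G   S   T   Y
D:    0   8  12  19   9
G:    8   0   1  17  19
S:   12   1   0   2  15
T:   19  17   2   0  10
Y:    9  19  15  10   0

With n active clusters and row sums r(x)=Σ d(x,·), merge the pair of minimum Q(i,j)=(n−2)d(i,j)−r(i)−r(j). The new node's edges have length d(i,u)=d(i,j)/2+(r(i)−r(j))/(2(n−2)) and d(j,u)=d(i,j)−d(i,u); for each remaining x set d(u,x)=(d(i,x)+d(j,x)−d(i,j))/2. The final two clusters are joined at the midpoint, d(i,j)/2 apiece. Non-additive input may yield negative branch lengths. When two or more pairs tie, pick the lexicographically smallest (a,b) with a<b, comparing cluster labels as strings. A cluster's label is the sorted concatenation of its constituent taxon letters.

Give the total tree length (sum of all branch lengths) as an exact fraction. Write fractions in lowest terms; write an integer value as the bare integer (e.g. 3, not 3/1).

1. join D+Y (d=9, Q=-74) ⇒ DY; edges |D|=11/3, |Y|=16/3
  updated: d(DY,G)=9, d(DY,S)=9, d(DY,T)=10
2. join DY+G (d=9, Q=-37) ⇒ DGY; edges |DY|=19/4, |G|=17/4
  updated: d(DGY,S)=1/2, d(DGY,T)=9
3. join DGY+S (d=1/2, Q=-23/2) ⇒ DGSY; edges |DGY|=15/4, |S|=-13/4
  updated: d(DGSY,T)=21/4
4. join DGSY+T (d=21/4) ⇒ DGSTY; edges |DGSY|=21/8, |T|=21/8
final tree: ((((D:11/3,Y:16/3):19/4,G:17/4):15/4,S:-13/4):21/8,T:21/8)
total length: 95/4

95/4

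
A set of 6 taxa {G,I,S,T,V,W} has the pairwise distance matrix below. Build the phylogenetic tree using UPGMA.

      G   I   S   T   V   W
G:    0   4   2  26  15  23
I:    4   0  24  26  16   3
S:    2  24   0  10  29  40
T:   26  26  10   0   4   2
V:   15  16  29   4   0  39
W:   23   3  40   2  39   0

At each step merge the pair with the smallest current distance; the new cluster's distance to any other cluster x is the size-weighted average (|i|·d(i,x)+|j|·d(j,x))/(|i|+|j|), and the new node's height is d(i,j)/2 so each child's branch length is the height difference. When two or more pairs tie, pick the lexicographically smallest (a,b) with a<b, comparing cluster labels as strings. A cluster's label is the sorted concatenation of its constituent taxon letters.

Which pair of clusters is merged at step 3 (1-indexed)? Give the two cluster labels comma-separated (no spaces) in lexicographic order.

iteration 1: select G,S (d=2); attach at lengths (1, 1); label the merged cluster GS
  updated: d(GS,I)=14, d(GS,T)=18, d(GS,V)=22, d(GS,W)=63/2
iteration 2: select T,W (d=2); attach at lengths (1, 1); label the merged cluster TW
  updated: d(GS,TW)=99/4, d(I,TW)=29/2, d(TW,V)=43/2
iteration 3: select GS,I (d=14); attach at lengths (6, 7); label the merged cluster GIS
  updated: d(GIS,TW)=64/3, d(GIS,V)=20
iteration 4: select GIS,V (d=20); attach at lengths (3, 10); label the merged cluster GISV
  updated: d(GISV,TW)=171/8
iteration 5: select GISV,TW (d=171/8); attach at lengths (11/16, 155/16); label the merged cluster GISTVW
final tree: ((((G:1,S:1):6,I:7):3,V:10):11/16,(T:1,W:1):155/16)
total length: 323/8

GS,I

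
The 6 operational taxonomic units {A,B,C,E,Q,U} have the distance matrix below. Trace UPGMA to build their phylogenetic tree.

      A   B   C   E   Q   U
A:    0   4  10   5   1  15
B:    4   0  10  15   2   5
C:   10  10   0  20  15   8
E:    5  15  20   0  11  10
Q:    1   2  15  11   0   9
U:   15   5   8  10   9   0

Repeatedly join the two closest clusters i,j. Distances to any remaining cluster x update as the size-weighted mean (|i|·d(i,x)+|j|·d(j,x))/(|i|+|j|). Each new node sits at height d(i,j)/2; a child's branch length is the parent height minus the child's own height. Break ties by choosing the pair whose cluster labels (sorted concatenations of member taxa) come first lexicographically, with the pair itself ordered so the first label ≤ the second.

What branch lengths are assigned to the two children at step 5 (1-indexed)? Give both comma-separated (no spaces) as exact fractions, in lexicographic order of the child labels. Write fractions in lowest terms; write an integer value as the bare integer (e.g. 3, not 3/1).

17/24,15/8

iteration 1: select A,Q (d=1); attach at lengths (1/2, 1/2); label the merged cluster AQ
  updated: d(AQ,B)=3, d(AQ,C)=25/2, d(AQ,E)=8, d(AQ,U)=12
iteration 2: select AQ,B (d=3); attach at lengths (1, 3/2); label the merged cluster ABQ
  updated: d(ABQ,C)=35/3, d(ABQ,E)=31/3, d(ABQ,U)=29/3
iteration 3: select C,U (d=8); attach at lengths (4, 4); label the merged cluster CU
  updated: d(ABQ,CU)=32/3, d(CU,E)=15
iteration 4: select ABQ,E (d=31/3); attach at lengths (11/3, 31/6); label the merged cluster ABEQ
  updated: d(ABEQ,CU)=47/4
iteration 5: select ABEQ,CU (d=47/4); attach at lengths (17/24, 15/8); label the merged cluster ABCEQU
final tree: ((((A:1/2,Q:1/2):1,B:3/2):11/3,E:31/6):17/24,(C:4,U:4):15/8)
total length: 275/12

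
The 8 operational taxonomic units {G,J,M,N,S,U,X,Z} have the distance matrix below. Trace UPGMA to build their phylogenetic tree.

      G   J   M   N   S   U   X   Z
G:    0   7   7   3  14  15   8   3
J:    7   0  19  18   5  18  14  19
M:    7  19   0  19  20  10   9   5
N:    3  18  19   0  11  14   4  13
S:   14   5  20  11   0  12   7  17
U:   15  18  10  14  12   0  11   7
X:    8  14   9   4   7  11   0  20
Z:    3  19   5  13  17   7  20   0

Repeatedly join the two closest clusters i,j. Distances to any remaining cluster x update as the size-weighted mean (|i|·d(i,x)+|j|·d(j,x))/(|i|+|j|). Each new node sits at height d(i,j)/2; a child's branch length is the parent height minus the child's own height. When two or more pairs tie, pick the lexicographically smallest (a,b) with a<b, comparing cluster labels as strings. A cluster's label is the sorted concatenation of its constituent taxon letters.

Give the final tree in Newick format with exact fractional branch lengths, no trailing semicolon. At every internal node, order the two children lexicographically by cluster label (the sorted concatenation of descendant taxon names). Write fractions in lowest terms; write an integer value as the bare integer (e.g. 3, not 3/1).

((((G:3/2,N:3/2):3/2,X:3):35/12,(J:5/2,S:5/2):41/12):77/60,((M:5/2,Z:5/2):7/4,U:17/4):59/20)

1. join G+N (d=3) ⇒ GN; edges |G|=3/2, |N|=3/2
  updated: d(GN,J)=25/2, d(GN,M)=13, d(GN,S)=25/2, d(GN,U)=29/2, d(GN,X)=6, d(GN,Z)=8
2. join J+S (d=5) ⇒ JS; edges |J|=5/2, |S|=5/2
  updated: d(GN,JS)=25/2, d(JS,M)=39/2, d(JS,U)=15, d(JS,X)=21/2, d(JS,Z)=18
3. join M+Z (d=5) ⇒ MZ; edges |M|=5/2, |Z|=5/2
  updated: d(GN,MZ)=21/2, d(JS,MZ)=75/4, d(MZ,U)=17/2, d(MZ,X)=29/2
4. join GN+X (d=6) ⇒ GNX; edges |GN|=3/2, |X|=3
  updated: d(GNX,JS)=71/6, d(GNX,MZ)=71/6, d(GNX,U)=40/3
5. join MZ+U (d=17/2) ⇒ MUZ; edges |MZ|=7/4, |U|=17/4
  updated: d(GNX,MUZ)=37/3, d(JS,MUZ)=35/2
6. join GNX+JS (d=71/6) ⇒ GJNSX; edges |GNX|=35/12, |JS|=41/12
  updated: d(GJNSX,MUZ)=72/5
7. join GJNSX+MUZ (d=72/5) ⇒ GJMNSUXZ; edges |GJNSX|=77/60, |MUZ|=59/20
final tree: ((((G:3/2,N:3/2):3/2,X:3):35/12,(J:5/2,S:5/2):41/12):77/60,((M:5/2,Z:5/2):7/4,U:17/4):59/20)
total length: 511/15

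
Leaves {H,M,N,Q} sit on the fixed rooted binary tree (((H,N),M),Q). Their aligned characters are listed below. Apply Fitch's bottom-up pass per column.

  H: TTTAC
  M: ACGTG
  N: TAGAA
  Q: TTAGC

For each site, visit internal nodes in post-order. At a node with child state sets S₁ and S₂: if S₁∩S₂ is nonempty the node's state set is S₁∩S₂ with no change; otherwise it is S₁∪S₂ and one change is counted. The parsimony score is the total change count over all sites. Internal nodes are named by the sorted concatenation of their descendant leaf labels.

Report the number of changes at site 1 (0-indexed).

2

HN@0: {T} ∩ {T} = {T} (intersection, +0)
HMN@0: {T} ∪ {A} = {A,T} (union, +1)
HMNQ@0: {A,T} ∩ {T} = {T} (intersection, +0)
HN@1: {T} ∪ {A} = {A,T} (union, +1)
HMN@1: {A,T} ∪ {C} = {A,C,T} (union, +1)
HMNQ@1: {A,C,T} ∩ {T} = {T} (intersection, +0)
HN@2: {T} ∪ {G} = {G,T} (union, +1)
HMN@2: {G,T} ∩ {G} = {G} (intersection, +0)
HMNQ@2: {G} ∪ {A} = {A,G} (union, +1)
HN@3: {A} ∩ {A} = {A} (intersection, +0)
HMN@3: {A} ∪ {T} = {A,T} (union, +1)
HMNQ@3: {A,T} ∪ {G} = {A,G,T} (union, +1)
HN@4: {C} ∪ {A} = {A,C} (union, +1)
HMN@4: {A,C} ∪ {G} = {A,C,G} (union, +1)
HMNQ@4: {A,C,G} ∩ {C} = {C} (intersection, +0)
per-site changes: [1, 2, 2, 2, 2]; total = 9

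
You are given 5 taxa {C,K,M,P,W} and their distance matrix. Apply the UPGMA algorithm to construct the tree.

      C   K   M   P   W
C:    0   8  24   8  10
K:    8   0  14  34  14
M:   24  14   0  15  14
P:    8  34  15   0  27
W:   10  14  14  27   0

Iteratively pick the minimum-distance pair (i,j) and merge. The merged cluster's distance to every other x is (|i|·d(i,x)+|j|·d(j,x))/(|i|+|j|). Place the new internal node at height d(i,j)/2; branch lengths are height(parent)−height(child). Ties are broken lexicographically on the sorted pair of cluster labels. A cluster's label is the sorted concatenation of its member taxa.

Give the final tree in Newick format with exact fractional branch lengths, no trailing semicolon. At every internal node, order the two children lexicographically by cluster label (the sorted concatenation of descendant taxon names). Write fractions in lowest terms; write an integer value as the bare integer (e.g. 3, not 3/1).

(((C:4,K:4):2,W:6):49/12,(M:15/2,P:15/2):31/12)

1. join C+K (d=8) ⇒ CK; edges |C|=4, |K|=4
  updated: d(CK,M)=19, d(CK,P)=21, d(CK,W)=12
2. join CK+W (d=12) ⇒ CKW; edges |CK|=2, |W|=6
  updated: d(CKW,M)=52/3, d(CKW,P)=23
3. join M+P (d=15) ⇒ MP; edges |M|=15/2, |P|=15/2
  updated: d(CKW,MP)=121/6
4. join CKW+MP (d=121/6) ⇒ CKMPW; edges |CKW|=49/12, |MP|=31/12
final tree: (((C:4,K:4):2,W:6):49/12,(M:15/2,P:15/2):31/12)
total length: 113/3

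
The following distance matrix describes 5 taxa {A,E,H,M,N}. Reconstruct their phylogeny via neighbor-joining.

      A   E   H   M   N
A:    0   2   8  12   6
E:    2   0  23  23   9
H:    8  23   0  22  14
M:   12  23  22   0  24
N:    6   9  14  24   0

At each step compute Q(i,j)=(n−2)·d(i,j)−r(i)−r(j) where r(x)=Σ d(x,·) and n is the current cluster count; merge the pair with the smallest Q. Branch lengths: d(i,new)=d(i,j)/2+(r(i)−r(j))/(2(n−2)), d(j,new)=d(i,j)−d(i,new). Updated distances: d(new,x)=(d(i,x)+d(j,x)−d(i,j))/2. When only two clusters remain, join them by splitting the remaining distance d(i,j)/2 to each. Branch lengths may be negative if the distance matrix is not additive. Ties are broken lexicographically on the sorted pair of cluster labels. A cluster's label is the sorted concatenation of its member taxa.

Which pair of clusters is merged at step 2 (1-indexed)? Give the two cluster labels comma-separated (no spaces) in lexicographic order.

step 1: merge (E,N) at d=9, Q=-83; branch lengths E→31/6, N→23/6; new cluster EN
  updated: d(A,EN)=-1/2, d(EN,H)=14, d(EN,M)=19
step 2: merge (A,EN) at d=-1/2, Q=-53; branch lengths A→-7/2, EN→3; new cluster AEN
  updated: d(AEN,H)=45/4, d(AEN,M)=63/4
step 3: merge (AEN,H) at d=45/4, Q=-49; branch lengths AEN→5/2, H→35/4; new cluster AEHN
  updated: d(AEHN,M)=53/4
step 4: merge (AEHN,M) at d=53/4; branch lengths AEHN→53/8, M→53/8; new cluster AEHMN
final tree: (((A:-7/2,(E:31/6,N:23/6):3):5/2,H:35/4):53/8,M:53/8)
total length: 33

A,EN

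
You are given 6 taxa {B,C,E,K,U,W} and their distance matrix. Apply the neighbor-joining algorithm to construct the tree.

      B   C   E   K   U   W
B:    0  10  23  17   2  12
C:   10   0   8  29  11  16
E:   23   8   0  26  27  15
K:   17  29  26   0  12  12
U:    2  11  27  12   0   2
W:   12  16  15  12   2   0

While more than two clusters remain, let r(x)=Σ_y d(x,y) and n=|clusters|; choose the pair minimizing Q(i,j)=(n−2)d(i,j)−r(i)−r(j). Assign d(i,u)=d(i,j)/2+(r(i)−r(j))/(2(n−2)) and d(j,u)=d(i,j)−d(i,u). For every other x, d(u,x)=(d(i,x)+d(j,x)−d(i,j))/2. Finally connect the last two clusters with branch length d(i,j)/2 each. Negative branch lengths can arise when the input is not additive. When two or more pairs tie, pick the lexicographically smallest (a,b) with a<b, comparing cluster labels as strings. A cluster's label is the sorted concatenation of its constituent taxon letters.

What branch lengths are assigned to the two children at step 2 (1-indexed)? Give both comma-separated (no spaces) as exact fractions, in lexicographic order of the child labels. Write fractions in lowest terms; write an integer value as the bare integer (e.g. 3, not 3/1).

1. join C+E (d=8, Q=-141) ⇒ CE; edges |C|=7/8, |E|=57/8
  updated: d(B,CE)=25/2, d(CE,K)=47/2, d(CE,U)=15, d(CE,W)=23/2
2. join B+CE (d=25/2, Q=-137/2) ⇒ BCE; edges |B|=37/12, |CE|=113/12
  updated: d(BCE,K)=14, d(BCE,U)=9/4, d(BCE,W)=11/2
3. join BCE+U (d=9/4, Q=-67/2) ⇒ BCEU; edges |BCE|=5/2, |U|=-1/4
  updated: d(BCEU,K)=95/8, d(BCEU,W)=21/8
4. join BCEU+K (d=95/8, Q=-53/2) ⇒ BCEKU; edges |BCEU|=5/4, |K|=85/8
  updated: d(BCEKU,W)=11/8
5. join BCEKU+W (d=11/8) ⇒ BCEKUW; edges |BCEKU|=11/16, |W|=11/16
final tree: ((((B:37/12,(C:7/8,E:57/8):113/12):5/2,U:-1/4):5/4,K:85/8):11/16,W:11/16)
total length: 36

37/12,113/12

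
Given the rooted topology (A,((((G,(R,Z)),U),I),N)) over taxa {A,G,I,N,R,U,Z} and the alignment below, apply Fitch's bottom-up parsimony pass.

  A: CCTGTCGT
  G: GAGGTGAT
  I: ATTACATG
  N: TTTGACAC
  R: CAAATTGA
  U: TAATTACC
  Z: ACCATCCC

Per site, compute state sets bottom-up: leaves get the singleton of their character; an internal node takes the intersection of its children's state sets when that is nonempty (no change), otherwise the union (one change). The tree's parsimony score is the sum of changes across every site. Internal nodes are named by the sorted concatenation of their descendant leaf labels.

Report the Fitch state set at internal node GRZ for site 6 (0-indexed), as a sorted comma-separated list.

site 0, node RZ: R={C} ∪ Z={A} → {A,C} (+1)
site 0, node GRZ: G={G} ∪ RZ={A,C} → {A,C,G} (+1)
site 0, node GRUZ: GRZ={A,C,G} ∪ U={T} → {A,C,G,T} (+1)
site 0, node GIRUZ: GRUZ={A,C,G,T} ∩ I={A} → {A} (+0)
site 0, node GINRUZ: GIRUZ={A} ∪ N={T} → {A,T} (+1)
site 0, node AGINRUZ: A={C} ∪ GINRUZ={A,T} → {A,C,T} (+1)
site 1, node RZ: R={A} ∪ Z={C} → {A,C} (+1)
site 1, node GRZ: G={A} ∩ RZ={A,C} → {A} (+0)
site 1, node GRUZ: GRZ={A} ∩ U={A} → {A} (+0)
site 1, node GIRUZ: GRUZ={A} ∪ I={T} → {A,T} (+1)
site 1, node GINRUZ: GIRUZ={A,T} ∩ N={T} → {T} (+0)
site 1, node AGINRUZ: A={C} ∪ GINRUZ={T} → {C,T} (+1)
site 2, node RZ: R={A} ∪ Z={C} → {A,C} (+1)
site 2, node GRZ: G={G} ∪ RZ={A,C} → {A,C,G} (+1)
site 2, node GRUZ: GRZ={A,C,G} ∩ U={A} → {A} (+0)
site 2, node GIRUZ: GRUZ={A} ∪ I={T} → {A,T} (+1)
site 2, node GINRUZ: GIRUZ={A,T} ∩ N={T} → {T} (+0)
site 2, node AGINRUZ: A={T} ∩ GINRUZ={T} → {T} (+0)
site 3, node RZ: R={A} ∩ Z={A} → {A} (+0)
site 3, node GRZ: G={G} ∪ RZ={A} → {A,G} (+1)
site 3, node GRUZ: GRZ={A,G} ∪ U={T} → {A,G,T} (+1)
site 3, node GIRUZ: GRUZ={A,G,T} ∩ I={A} → {A} (+0)
site 3, node GINRUZ: GIRUZ={A} ∪ N={G} → {A,G} (+1)
site 3, node AGINRUZ: A={G} ∩ GINRUZ={A,G} → {G} (+0)
site 4, node RZ: R={T} ∩ Z={T} → {T} (+0)
site 4, node GRZ: G={T} ∩ RZ={T} → {T} (+0)
site 4, node GRUZ: GRZ={T} ∩ U={T} → {T} (+0)
site 4, node GIRUZ: GRUZ={T} ∪ I={C} → {C,T} (+1)
site 4, node GINRUZ: GIRUZ={C,T} ∪ N={A} → {A,C,T} (+1)
site 4, node AGINRUZ: A={T} ∩ GINRUZ={A,C,T} → {T} (+0)
site 5, node RZ: R={T} ∪ Z={C} → {C,T} (+1)
site 5, node GRZ: G={G} ∪ RZ={C,T} → {C,G,T} (+1)
site 5, node GRUZ: GRZ={C,G,T} ∪ U={A} → {A,C,G,T} (+1)
site 5, node GIRUZ: GRUZ={A,C,G,T} ∩ I={A} → {A} (+0)
site 5, node GINRUZ: GIRUZ={A} ∪ N={C} → {A,C} (+1)
site 5, node AGINRUZ: A={C} ∩ GINRUZ={A,C} → {C} (+0)
site 6, node RZ: R={G} ∪ Z={C} → {C,G} (+1)
site 6, node GRZ: G={A} ∪ RZ={C,G} → {A,C,G} (+1)
site 6, node GRUZ: GRZ={A,C,G} ∩ U={C} → {C} (+0)
site 6, node GIRUZ: GRUZ={C} ∪ I={T} → {C,T} (+1)
site 6, node GINRUZ: GIRUZ={C,T} ∪ N={A} → {A,C,T} (+1)
site 6, node AGINRUZ: A={G} ∪ GINRUZ={A,C,T} → {A,C,G,T} (+1)
site 7, node RZ: R={A} ∪ Z={C} → {A,C} (+1)
site 7, node GRZ: G={T} ∪ RZ={A,C} → {A,C,T} (+1)
site 7, node GRUZ: GRZ={A,C,T} ∩ U={C} → {C} (+0)
site 7, node GIRUZ: GRUZ={C} ∪ I={G} → {C,G} (+1)
site 7, node GINRUZ: GIRUZ={C,G} ∩ N={C} → {C} (+0)
site 7, node AGINRUZ: A={T} ∪ GINRUZ={C} → {C,T} (+1)
per-site changes: [5, 3, 3, 3, 2, 4, 5, 4]; total = 29

A,C,G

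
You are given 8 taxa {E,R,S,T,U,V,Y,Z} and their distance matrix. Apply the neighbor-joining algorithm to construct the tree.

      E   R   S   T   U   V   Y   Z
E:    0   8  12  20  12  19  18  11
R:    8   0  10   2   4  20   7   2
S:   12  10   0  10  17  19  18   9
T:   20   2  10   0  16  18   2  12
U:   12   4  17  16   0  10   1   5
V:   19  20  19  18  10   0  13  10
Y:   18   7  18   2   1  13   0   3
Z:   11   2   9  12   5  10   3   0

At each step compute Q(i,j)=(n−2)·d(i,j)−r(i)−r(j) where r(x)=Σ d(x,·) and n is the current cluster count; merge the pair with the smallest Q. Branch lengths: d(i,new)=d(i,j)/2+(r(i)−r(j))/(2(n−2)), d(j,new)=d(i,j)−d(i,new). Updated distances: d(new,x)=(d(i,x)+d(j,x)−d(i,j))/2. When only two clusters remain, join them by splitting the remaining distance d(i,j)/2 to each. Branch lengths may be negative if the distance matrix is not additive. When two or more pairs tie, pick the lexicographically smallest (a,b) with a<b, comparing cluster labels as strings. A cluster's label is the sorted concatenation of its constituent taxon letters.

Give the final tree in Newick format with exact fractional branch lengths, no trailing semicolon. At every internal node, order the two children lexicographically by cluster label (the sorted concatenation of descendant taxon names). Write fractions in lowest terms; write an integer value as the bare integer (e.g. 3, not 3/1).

1. join T+Y (d=2, Q=-130) ⇒ TY; edges |T|=5/2, |Y|=-1/2
  updated: d(E,TY)=18, d(R,TY)=7/2, d(S,TY)=13, d(TY,U)=15/2, d(TY,V)=29/2, d(TY,Z)=13/2
2. join E+S (d=12, Q=-100) ⇒ ES; edges |E|=6, |S|=6
  updated: d(ES,R)=3, d(ES,TY)=19/2, d(ES,U)=17/2, d(ES,V)=13, d(ES,Z)=4
3. join U+V (d=10, Q=-125/2) ⇒ UV; edges |U|=15/16, |V|=145/16
  updated: d(ES,UV)=23/4, d(R,UV)=7, d(TY,UV)=6, d(UV,Z)=5/2
4. join R+TY (d=7/2, Q=-61/2) ⇒ RTY; edges |R|=1/12, |TY|=41/12
  updated: d(ES,RTY)=9/2, d(RTY,UV)=19/4, d(RTY,Z)=5/2
5. join ES+RTY (d=9/2, Q=-17) ⇒ ERSTY; edges |ES|=23/8, |RTY|=13/8
  updated: d(ERSTY,UV)=3, d(ERSTY,Z)=1
6. join ERSTY+UV (d=3, Q=-13/2) ⇒ ERSTUVY; edges |ERSTY|=3/4, |UV|=9/4
  updated: d(ERSTUVY,Z)=1/4
7. join ERSTUVY+Z (d=1/4) ⇒ ERSTUVYZ; edges |ERSTUVY|=1/8, |Z|=1/8
final tree: ((((E:6,S:6):23/8,(R:1/12,(T:5/2,Y:-1/2):41/12):13/8):3/4,(U:15/16,V:145/16):9/4):1/8,Z:1/8)
total length: 141/4

((((E:6,S:6):23/8,(R:1/12,(T:5/2,Y:-1/2):41/12):13/8):3/4,(U:15/16,V:145/16):9/4):1/8,Z:1/8)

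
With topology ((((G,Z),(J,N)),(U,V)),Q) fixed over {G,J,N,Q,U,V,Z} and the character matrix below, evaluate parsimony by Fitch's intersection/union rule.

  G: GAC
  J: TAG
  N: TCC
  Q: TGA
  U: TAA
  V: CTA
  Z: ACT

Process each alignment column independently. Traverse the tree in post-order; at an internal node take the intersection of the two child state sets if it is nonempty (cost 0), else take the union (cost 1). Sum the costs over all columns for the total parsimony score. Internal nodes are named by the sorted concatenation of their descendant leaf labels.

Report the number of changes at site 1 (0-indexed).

4

site 0, node GZ: G={G} ∪ Z={A} → {A,G} (+1)
site 0, node JN: J={T} ∩ N={T} → {T} (+0)
site 0, node GJNZ: GZ={A,G} ∪ JN={T} → {A,G,T} (+1)
site 0, node UV: U={T} ∪ V={C} → {C,T} (+1)
site 0, node GJNUVZ: GJNZ={A,G,T} ∩ UV={C,T} → {T} (+0)
site 0, node GJNQUVZ: GJNUVZ={T} ∩ Q={T} → {T} (+0)
site 1, node GZ: G={A} ∪ Z={C} → {A,C} (+1)
site 1, node JN: J={A} ∪ N={C} → {A,C} (+1)
site 1, node GJNZ: GZ={A,C} ∩ JN={A,C} → {A,C} (+0)
site 1, node UV: U={A} ∪ V={T} → {A,T} (+1)
site 1, node GJNUVZ: GJNZ={A,C} ∩ UV={A,T} → {A} (+0)
site 1, node GJNQUVZ: GJNUVZ={A} ∪ Q={G} → {A,G} (+1)
site 2, node GZ: G={C} ∪ Z={T} → {C,T} (+1)
site 2, node JN: J={G} ∪ N={C} → {C,G} (+1)
site 2, node GJNZ: GZ={C,T} ∩ JN={C,G} → {C} (+0)
site 2, node UV: U={A} ∩ V={A} → {A} (+0)
site 2, node GJNUVZ: GJNZ={C} ∪ UV={A} → {A,C} (+1)
site 2, node GJNQUVZ: GJNUVZ={A,C} ∩ Q={A} → {A} (+0)
per-site changes: [3, 4, 3]; total = 10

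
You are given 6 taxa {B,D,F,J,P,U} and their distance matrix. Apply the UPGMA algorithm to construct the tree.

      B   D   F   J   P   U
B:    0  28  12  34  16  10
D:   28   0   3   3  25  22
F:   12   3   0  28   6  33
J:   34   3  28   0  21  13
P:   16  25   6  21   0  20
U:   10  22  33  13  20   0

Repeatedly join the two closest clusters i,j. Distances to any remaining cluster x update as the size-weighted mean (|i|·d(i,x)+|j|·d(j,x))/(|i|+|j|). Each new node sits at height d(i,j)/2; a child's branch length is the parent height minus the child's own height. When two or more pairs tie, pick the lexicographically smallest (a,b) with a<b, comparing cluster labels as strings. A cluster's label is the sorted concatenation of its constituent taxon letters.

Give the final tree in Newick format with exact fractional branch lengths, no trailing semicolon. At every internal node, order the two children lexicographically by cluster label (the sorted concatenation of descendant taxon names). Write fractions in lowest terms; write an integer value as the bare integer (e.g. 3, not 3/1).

((B:5,U:5):49/8,(((D:3/2,F:3/2):25/4,J:31/4):11/12,P:26/3):59/24)

iteration 1: select D,F (d=3); attach at lengths (3/2, 3/2); label the merged cluster DF
  updated: d(B,DF)=20, d(DF,J)=31/2, d(DF,P)=31/2, d(DF,U)=55/2
iteration 2: select B,U (d=10); attach at lengths (5, 5); label the merged cluster BU
  updated: d(BU,DF)=95/4, d(BU,J)=47/2, d(BU,P)=18
iteration 3: select DF,J (d=31/2); attach at lengths (25/4, 31/4); label the merged cluster DFJ
  updated: d(BU,DFJ)=71/3, d(DFJ,P)=52/3
iteration 4: select DFJ,P (d=52/3); attach at lengths (11/12, 26/3); label the merged cluster DFJP
  updated: d(BU,DFJP)=89/4
iteration 5: select BU,DFJP (d=89/4); attach at lengths (49/8, 59/24); label the merged cluster BDFJPU
final tree: ((B:5,U:5):49/8,(((D:3/2,F:3/2):25/4,J:31/4):11/12,P:26/3):59/24)
total length: 271/6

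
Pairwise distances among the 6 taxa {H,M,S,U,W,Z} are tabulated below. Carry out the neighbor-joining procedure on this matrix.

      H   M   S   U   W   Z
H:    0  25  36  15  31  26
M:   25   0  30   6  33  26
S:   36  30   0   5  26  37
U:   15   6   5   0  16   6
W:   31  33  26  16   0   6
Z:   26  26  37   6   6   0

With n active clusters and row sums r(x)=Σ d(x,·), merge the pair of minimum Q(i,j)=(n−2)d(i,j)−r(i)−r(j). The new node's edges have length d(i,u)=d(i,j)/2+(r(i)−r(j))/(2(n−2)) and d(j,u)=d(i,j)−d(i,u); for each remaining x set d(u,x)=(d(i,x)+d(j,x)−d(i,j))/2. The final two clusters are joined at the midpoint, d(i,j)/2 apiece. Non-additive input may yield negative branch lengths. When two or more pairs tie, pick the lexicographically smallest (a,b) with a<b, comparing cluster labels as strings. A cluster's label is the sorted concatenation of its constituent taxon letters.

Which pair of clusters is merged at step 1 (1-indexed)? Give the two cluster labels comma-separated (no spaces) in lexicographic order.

W,Z

step 1: merge (W,Z) at d=6, Q=-189; branch lengths W→35/8, Z→13/8; new cluster WZ
  updated: d(H,WZ)=51/2, d(M,WZ)=53/2, d(S,WZ)=57/2, d(U,WZ)=8
step 2: merge (S,U) at d=5, Q=-237/2; branch lengths S→161/12, U→-101/12; new cluster SU
  updated: d(H,SU)=23, d(M,SU)=31/2, d(SU,WZ)=63/4
step 3: merge (H,M) at d=25, Q=-181/2; branch lengths H→113/8, M→87/8; new cluster HM
  updated: d(HM,SU)=27/4, d(HM,WZ)=27/2
step 4: merge (HM,SU) at d=27/4, Q=-36; branch lengths HM→9/4, SU→9/2; new cluster HMSU
  updated: d(HMSU,WZ)=45/4
step 5: merge (HMSU,WZ) at d=45/4; branch lengths HMSU→45/8, WZ→45/8; new cluster HMSUWZ
final tree: (((H:113/8,M:87/8):9/4,(S:161/12,U:-101/12):9/2):45/8,(W:35/8,Z:13/8):45/8)
total length: 54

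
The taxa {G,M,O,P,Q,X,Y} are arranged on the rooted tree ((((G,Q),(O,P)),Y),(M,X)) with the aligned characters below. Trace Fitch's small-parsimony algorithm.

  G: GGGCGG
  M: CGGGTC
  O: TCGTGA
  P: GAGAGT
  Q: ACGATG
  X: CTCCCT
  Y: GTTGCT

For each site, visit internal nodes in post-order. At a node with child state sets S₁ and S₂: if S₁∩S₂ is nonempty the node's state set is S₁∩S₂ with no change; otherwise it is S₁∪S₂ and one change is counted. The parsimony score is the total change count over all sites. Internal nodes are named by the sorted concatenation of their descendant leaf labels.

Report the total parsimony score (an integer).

GQ@0: {G} ∪ {A} = {A,G} (union, +1)
OP@0: {T} ∪ {G} = {G,T} (union, +1)
GOPQ@0: {A,G} ∩ {G,T} = {G} (intersection, +0)
GOPQY@0: {G} ∩ {G} = {G} (intersection, +0)
MX@0: {C} ∩ {C} = {C} (intersection, +0)
GMOPQXY@0: {G} ∪ {C} = {C,G} (union, +1)
GQ@1: {G} ∪ {C} = {C,G} (union, +1)
OP@1: {C} ∪ {A} = {A,C} (union, +1)
GOPQ@1: {C,G} ∩ {A,C} = {C} (intersection, +0)
GOPQY@1: {C} ∪ {T} = {C,T} (union, +1)
MX@1: {G} ∪ {T} = {G,T} (union, +1)
GMOPQXY@1: {C,T} ∩ {G,T} = {T} (intersection, +0)
GQ@2: {G} ∩ {G} = {G} (intersection, +0)
OP@2: {G} ∩ {G} = {G} (intersection, +0)
GOPQ@2: {G} ∩ {G} = {G} (intersection, +0)
GOPQY@2: {G} ∪ {T} = {G,T} (union, +1)
MX@2: {G} ∪ {C} = {C,G} (union, +1)
GMOPQXY@2: {G,T} ∩ {C,G} = {G} (intersection, +0)
GQ@3: {C} ∪ {A} = {A,C} (union, +1)
OP@3: {T} ∪ {A} = {A,T} (union, +1)
GOPQ@3: {A,C} ∩ {A,T} = {A} (intersection, +0)
GOPQY@3: {A} ∪ {G} = {A,G} (union, +1)
MX@3: {G} ∪ {C} = {C,G} (union, +1)
GMOPQXY@3: {A,G} ∩ {C,G} = {G} (intersection, +0)
GQ@4: {G} ∪ {T} = {G,T} (union, +1)
OP@4: {G} ∩ {G} = {G} (intersection, +0)
GOPQ@4: {G,T} ∩ {G} = {G} (intersection, +0)
GOPQY@4: {G} ∪ {C} = {C,G} (union, +1)
MX@4: {T} ∪ {C} = {C,T} (union, +1)
GMOPQXY@4: {C,G} ∩ {C,T} = {C} (intersection, +0)
GQ@5: {G} ∩ {G} = {G} (intersection, +0)
OP@5: {A} ∪ {T} = {A,T} (union, +1)
GOPQ@5: {G} ∪ {A,T} = {A,G,T} (union, +1)
GOPQY@5: {A,G,T} ∩ {T} = {T} (intersection, +0)
MX@5: {C} ∪ {T} = {C,T} (union, +1)
GMOPQXY@5: {T} ∩ {C,T} = {T} (intersection, +0)
per-site changes: [3, 4, 2, 4, 3, 3]; total = 19

19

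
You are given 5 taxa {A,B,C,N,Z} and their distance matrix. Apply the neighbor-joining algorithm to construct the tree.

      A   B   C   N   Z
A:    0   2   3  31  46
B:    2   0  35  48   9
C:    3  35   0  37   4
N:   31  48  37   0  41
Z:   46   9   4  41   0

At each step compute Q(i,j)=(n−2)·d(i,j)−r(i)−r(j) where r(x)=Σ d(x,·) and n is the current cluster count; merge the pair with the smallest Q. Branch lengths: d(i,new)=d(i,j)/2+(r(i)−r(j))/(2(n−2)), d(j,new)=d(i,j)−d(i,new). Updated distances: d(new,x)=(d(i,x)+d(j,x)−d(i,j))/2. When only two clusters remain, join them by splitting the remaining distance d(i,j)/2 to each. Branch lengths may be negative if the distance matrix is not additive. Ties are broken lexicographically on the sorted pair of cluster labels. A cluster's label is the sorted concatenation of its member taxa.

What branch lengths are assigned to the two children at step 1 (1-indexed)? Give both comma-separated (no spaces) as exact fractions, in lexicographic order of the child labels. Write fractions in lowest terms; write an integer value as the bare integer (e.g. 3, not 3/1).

-1,3

iteration 1: select A,B (d=2, Q=-170); attach at lengths (-1, 3); label the merged cluster AB
  updated: d(AB,C)=18, d(AB,N)=77/2, d(AB,Z)=53/2
iteration 2: select AB,N (d=77/2, Q=-245/2); attach at lengths (87/8, 221/8); label the merged cluster ABN
  updated: d(ABN,C)=33/4, d(ABN,Z)=29/2
iteration 3: select ABN,C (d=33/4, Q=-107/4); attach at lengths (75/8, -9/8); label the merged cluster ABCN
  updated: d(ABCN,Z)=41/8
iteration 4: select ABCN,Z (d=41/8); attach at lengths (41/16, 41/16); label the merged cluster ABCNZ
final tree: ((((A:-1,B:3):87/8,N:221/8):75/8,C:-9/8):41/16,Z:41/16)
total length: 431/8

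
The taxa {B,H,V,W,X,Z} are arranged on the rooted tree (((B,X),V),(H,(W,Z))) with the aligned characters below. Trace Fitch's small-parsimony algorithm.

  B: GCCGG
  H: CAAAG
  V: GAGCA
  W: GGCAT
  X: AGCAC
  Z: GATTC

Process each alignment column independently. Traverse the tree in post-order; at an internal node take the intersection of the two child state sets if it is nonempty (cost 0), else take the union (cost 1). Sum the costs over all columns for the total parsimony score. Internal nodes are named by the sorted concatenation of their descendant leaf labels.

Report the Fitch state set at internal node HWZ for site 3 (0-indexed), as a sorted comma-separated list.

[col 0] BX: children B:{G}, X:{A} ∪→ {A,G}; cost 1
[col 0] BVX: children BX:{A,G}, V:{G} ∩→ {G}; cost 0
[col 0] WZ: children W:{G}, Z:{G} ∩→ {G}; cost 0
[col 0] HWZ: children H:{C}, WZ:{G} ∪→ {C,G}; cost 1
[col 0] BHVWXZ: children BVX:{G}, HWZ:{C,G} ∩→ {G}; cost 0
[col 1] BX: children B:{C}, X:{G} ∪→ {C,G}; cost 1
[col 1] BVX: children BX:{C,G}, V:{A} ∪→ {A,C,G}; cost 1
[col 1] WZ: children W:{G}, Z:{A} ∪→ {A,G}; cost 1
[col 1] HWZ: children H:{A}, WZ:{A,G} ∩→ {A}; cost 0
[col 1] BHVWXZ: children BVX:{A,C,G}, HWZ:{A} ∩→ {A}; cost 0
[col 2] BX: children B:{C}, X:{C} ∩→ {C}; cost 0
[col 2] BVX: children BX:{C}, V:{G} ∪→ {C,G}; cost 1
[col 2] WZ: children W:{C}, Z:{T} ∪→ {C,T}; cost 1
[col 2] HWZ: children H:{A}, WZ:{C,T} ∪→ {A,C,T}; cost 1
[col 2] BHVWXZ: children BVX:{C,G}, HWZ:{A,C,T} ∩→ {C}; cost 0
[col 3] BX: children B:{G}, X:{A} ∪→ {A,G}; cost 1
[col 3] BVX: children BX:{A,G}, V:{C} ∪→ {A,C,G}; cost 1
[col 3] WZ: children W:{A}, Z:{T} ∪→ {A,T}; cost 1
[col 3] HWZ: children H:{A}, WZ:{A,T} ∩→ {A}; cost 0
[col 3] BHVWXZ: children BVX:{A,C,G}, HWZ:{A} ∩→ {A}; cost 0
[col 4] BX: children B:{G}, X:{C} ∪→ {C,G}; cost 1
[col 4] BVX: children BX:{C,G}, V:{A} ∪→ {A,C,G}; cost 1
[col 4] WZ: children W:{T}, Z:{C} ∪→ {C,T}; cost 1
[col 4] HWZ: children H:{G}, WZ:{C,T} ∪→ {C,G,T}; cost 1
[col 4] BHVWXZ: children BVX:{A,C,G}, HWZ:{C,G,T} ∩→ {C,G}; cost 0
per-site changes: [2, 3, 3, 3, 4]; total = 15

A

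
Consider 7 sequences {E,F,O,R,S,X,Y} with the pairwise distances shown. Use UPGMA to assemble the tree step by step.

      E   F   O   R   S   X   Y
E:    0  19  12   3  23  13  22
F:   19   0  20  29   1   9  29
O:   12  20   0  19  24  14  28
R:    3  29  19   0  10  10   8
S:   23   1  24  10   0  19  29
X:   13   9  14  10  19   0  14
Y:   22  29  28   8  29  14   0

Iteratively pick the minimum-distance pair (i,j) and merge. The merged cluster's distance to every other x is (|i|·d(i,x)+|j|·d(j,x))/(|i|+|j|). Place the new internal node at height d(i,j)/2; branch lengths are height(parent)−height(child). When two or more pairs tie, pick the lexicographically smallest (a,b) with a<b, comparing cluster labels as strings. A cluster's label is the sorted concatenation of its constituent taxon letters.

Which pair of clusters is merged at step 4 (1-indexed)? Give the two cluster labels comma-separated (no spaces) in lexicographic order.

ERX,Y

iteration 1: select F,S (d=1); attach at lengths (1/2, 1/2); label the merged cluster FS
  updated: d(E,FS)=21, d(FS,O)=22, d(FS,R)=39/2, d(FS,X)=14, d(FS,Y)=29
iteration 2: select E,R (d=3); attach at lengths (3/2, 3/2); label the merged cluster ER
  updated: d(ER,FS)=81/4, d(ER,O)=31/2, d(ER,X)=23/2, d(ER,Y)=15
iteration 3: select ER,X (d=23/2); attach at lengths (17/4, 23/4); label the merged cluster ERX
  updated: d(ERX,FS)=109/6, d(ERX,O)=15, d(ERX,Y)=44/3
iteration 4: select ERX,Y (d=44/3); attach at lengths (19/12, 22/3); label the merged cluster ERXY
  updated: d(ERXY,FS)=167/8, d(ERXY,O)=73/4
iteration 5: select ERXY,O (d=73/4); attach at lengths (43/24, 73/8); label the merged cluster EORXY
  updated: d(EORXY,FS)=211/10
iteration 6: select EORXY,FS (d=211/10); attach at lengths (57/40, 201/20); label the merged cluster EFORSXY
final tree: (((((E:3/2,R:3/2):17/4,X:23/4):19/12,Y:22/3):43/24,O:73/8):57/40,(F:1/2,S:1/2):201/20)
total length: 5437/120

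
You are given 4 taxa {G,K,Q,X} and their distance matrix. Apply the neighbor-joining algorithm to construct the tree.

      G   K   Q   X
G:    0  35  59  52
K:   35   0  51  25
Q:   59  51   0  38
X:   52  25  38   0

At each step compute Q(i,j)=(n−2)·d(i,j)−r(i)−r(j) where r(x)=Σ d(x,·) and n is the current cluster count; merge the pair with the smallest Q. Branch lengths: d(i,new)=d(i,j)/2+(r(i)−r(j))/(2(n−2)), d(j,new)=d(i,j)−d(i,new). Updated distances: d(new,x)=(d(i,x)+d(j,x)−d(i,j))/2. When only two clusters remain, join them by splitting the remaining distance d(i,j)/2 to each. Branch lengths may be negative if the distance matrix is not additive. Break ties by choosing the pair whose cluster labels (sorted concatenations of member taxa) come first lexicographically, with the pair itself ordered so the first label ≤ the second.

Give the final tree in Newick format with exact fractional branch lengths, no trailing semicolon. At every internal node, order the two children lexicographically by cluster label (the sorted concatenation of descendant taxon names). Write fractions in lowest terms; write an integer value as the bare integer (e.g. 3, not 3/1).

step 1: merge (G,K) at d=35, Q=-187; branch lengths G→105/4, K→35/4; new cluster GK
  updated: d(GK,Q)=75/2, d(GK,X)=21
step 2: merge (GK,Q) at d=75/2, Q=-193/2; branch lengths GK→41/4, Q→109/4; new cluster GKQ
  updated: d(GKQ,X)=43/4
step 3: merge (GKQ,X) at d=43/4; branch lengths GKQ→43/8, X→43/8; new cluster GKQX
final tree: (((G:105/4,K:35/4):41/4,Q:109/4):43/8,X:43/8)
total length: 333/4

(((G:105/4,K:35/4):41/4,Q:109/4):43/8,X:43/8)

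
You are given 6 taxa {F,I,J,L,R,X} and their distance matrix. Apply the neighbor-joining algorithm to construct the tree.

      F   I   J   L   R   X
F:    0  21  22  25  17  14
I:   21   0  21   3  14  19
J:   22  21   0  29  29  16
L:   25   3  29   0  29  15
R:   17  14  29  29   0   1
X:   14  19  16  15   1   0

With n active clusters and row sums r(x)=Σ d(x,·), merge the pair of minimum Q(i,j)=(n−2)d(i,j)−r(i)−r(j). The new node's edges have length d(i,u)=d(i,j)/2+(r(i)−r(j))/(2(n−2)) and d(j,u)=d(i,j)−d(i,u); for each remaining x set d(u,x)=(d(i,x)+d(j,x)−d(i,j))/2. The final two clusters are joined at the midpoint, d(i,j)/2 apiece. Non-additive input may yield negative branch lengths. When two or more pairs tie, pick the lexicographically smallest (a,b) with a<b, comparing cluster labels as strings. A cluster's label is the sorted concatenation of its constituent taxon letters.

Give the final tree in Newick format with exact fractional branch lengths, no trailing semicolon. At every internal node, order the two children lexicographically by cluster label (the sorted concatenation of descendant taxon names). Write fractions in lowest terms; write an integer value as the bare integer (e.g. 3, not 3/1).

step 1: merge (I,L) at d=3, Q=-167; branch lengths I→-11/8, L→35/8; new cluster IL
  updated: d(F,IL)=43/2, d(IL,J)=47/2, d(IL,R)=20, d(IL,X)=31/2
step 2: merge (R,X) at d=1, Q=-221/2; branch lengths R→47/12, X→-35/12; new cluster RX
  updated: d(F,RX)=15, d(IL,RX)=69/4, d(J,RX)=22
step 3: merge (F,RX) at d=15, Q=-331/4; branch lengths F→137/16, RX→103/16; new cluster FRX
  updated: d(FRX,IL)=95/8, d(FRX,J)=29/2
step 4: merge (FRX,IL) at d=95/8, Q=-399/8; branch lengths FRX→23/16, IL→167/16; new cluster FILRX
  updated: d(FILRX,J)=209/16
step 5: merge (FILRX,J) at d=209/16; branch lengths FILRX→209/32, J→209/32; new cluster FIJLRX
final tree: (((F:137/16,(R:47/12,X:-35/12):103/16):23/16,(I:-11/8,L:35/8):167/16):209/32,J:209/32)
total length: 703/16

(((F:137/16,(R:47/12,X:-35/12):103/16):23/16,(I:-11/8,L:35/8):167/16):209/32,J:209/32)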